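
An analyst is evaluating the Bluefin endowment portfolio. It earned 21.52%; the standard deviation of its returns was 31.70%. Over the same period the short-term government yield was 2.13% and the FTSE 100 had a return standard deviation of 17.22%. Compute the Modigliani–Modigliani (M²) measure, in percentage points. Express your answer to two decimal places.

12.66

Sharpe = (Rp − Rf) / σp = (21.52% − 2.13%) / 31.70% = 0.6117
M² = Rf + Sharpe × σm = 2.13% + 0.6117 × 17.22% = 12.6635%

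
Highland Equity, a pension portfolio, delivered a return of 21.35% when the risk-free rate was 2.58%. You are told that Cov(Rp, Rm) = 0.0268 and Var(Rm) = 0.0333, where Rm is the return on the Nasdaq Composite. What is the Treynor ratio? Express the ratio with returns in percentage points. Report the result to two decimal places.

23.32

β = Cov / Var = 0.0268 / 0.0333 = 0.8048
Treynor = (Rp − Rf) / β = (21.35% − 2.58%) / 0.8048 = 18.77 / 0.8048 = 23.3226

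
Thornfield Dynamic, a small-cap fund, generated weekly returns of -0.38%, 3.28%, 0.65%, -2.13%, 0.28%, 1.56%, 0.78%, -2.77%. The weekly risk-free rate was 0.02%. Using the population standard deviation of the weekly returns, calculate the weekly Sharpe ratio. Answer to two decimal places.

0.08

Mean return r̄ = 1.270 / 8 = 0.1588%
Σ(r − r̄)² = 26.4539; population σ = √(26.4539/8) = 1.8184%
Sharpe = (r̄ − rf) / σ = (0.1588 − 0.02) / 1.8184 = 0.1388 / 1.8184 = 0.0763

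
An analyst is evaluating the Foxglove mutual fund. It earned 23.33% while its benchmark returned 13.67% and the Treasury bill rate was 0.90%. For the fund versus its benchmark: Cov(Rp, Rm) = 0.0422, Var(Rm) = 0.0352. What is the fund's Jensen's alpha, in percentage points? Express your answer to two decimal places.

β = Cov / Var = 0.0422 / 0.0352 = 1.1989
E[R] = Rf + β(Rm − Rf) = 0.90% + 1.1989 × (13.67% − 0.90%) = 16.2100%
α = Rp − E[R] = 23.33% − 16.2100% = 7.1200

7.12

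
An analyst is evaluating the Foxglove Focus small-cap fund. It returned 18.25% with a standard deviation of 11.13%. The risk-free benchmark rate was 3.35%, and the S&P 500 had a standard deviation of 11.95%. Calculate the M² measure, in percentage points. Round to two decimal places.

19.35

Sharpe = (Rp − Rf) / σp = (18.25% − 3.35%) / 11.13% = 1.3387
M² = Rf + Sharpe × σm = 3.35% + 1.3387 × 11.95% = 19.3475%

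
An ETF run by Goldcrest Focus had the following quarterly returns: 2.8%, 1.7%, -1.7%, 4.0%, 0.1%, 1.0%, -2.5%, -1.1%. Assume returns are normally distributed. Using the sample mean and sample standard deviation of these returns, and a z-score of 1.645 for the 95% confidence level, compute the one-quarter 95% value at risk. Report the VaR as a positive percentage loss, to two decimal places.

3.18

Mean return r̄ = 4.30 / 8 = 0.5375%
Sample std dev = √[35.7788 / 7] = 2.2608%
VaR = −(r̄ − z·σ) = −(0.5375 − 1.645 × 2.2608) = −(-3.1815) = 3.1815%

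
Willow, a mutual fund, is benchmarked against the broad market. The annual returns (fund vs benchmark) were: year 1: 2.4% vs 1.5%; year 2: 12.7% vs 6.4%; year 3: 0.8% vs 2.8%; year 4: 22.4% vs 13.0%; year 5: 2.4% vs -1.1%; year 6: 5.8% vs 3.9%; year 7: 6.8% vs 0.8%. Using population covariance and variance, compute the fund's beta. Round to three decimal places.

r̄p = 7.6143%,  r̄m = 3.9000%
Cov = Σ(rp − r̄p)(rm − r̄m) / 7 = 27.9814
Var(rm) = Σ(rm − r̄m)² / 7 = 18.6629
β = Cov / Var = 27.9814 / 18.6629 = 1.4993

1.499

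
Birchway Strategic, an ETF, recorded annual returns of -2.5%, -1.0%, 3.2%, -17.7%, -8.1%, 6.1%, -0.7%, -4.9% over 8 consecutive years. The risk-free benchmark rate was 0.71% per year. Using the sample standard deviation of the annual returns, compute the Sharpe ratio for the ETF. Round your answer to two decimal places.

r̄ = (-2.5 − 1 + 3.2 − 17.7 − 8.1 + 6.1 − 0.7 − 4.9) / 8 = -25.60 / 8 = -3.2000%
Σ(r − r̄)² = (-2.5 − (-3.2000))² + (-1 − (-3.2000))² + … = 376.1800
sample σ = √(376.1800 / 7) = √53.7400 = 7.3308%
Sharpe = (r̄ − rf) / σ = (-3.2000 − 0.71) / 7.3308 = -3.9100 / 7.3308 = -0.5334

-0.53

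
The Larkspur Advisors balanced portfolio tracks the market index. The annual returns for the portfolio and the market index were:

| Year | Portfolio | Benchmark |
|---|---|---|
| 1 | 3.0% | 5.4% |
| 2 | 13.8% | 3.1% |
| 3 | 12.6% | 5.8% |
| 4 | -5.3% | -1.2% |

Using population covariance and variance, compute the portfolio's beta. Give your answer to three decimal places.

r̄p = 6.0250%,  r̄m = 3.2750%
Cov = Σ(rp − r̄p)(rm − r̄m) / 4 = 14.8731
Var(rm) = Σ(rm − r̄m)² / 4 = 7.7369
β = Cov / Var = 14.8731 / 7.7369 = 1.9224

1.922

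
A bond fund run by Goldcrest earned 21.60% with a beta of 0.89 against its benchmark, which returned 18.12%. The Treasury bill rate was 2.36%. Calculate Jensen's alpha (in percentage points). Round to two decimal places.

5.21

CAPM expected return = Rf + β(Rm − Rf) = 2.36% + 0.89 × (18.12% − 2.36%) = 2.36 + 0.89 × 15.76 = 16.3864%
Jensen's α = Rp − E[R] = 21.60% − 16.3864% = 5.2136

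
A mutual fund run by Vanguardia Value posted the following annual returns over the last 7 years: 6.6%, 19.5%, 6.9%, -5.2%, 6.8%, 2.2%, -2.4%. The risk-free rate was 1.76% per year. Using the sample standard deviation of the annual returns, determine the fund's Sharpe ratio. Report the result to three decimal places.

r̄ = (6.6 + 19.5 + 6.9 − 5.2 + 6.8 + 2.2 − 2.4) / 7 = 34.40 / 7 = 4.9143%
Σ(r − r̄)² = 386.2486; sample σ = √(386.2486/6) = 8.0234%
Sharpe = (r̄ − rf) / σ = (4.9143 − 1.76) / 8.0234 = 3.1543 / 8.0234 = 0.3931

0.393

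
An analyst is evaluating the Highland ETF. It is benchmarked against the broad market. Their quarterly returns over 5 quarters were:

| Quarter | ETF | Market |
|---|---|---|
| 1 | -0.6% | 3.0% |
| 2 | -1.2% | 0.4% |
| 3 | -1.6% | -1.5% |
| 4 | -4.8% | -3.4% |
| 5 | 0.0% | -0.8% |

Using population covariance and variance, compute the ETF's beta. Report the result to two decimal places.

0.56

r̄p = -1.6400%,  r̄m = -0.4600%
Cov = Σ(rp − r̄p)(rm − r̄m) / 5 = 2.5336
Var(rm) = Σ(rm − r̄m)² / 5 = 4.5104
β = Cov / Var = 2.5336 / 4.5104 = 0.5617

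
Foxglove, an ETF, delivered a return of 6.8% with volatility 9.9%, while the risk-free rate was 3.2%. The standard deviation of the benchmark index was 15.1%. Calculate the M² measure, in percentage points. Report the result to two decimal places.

Sharpe = (Rp − Rf) / σp = (6.8% − 3.2%) / 9.9% = 0.3636
M² = Rf + Sharpe × σm = 3.2% + 0.3636 × 15.1% = 8.6904%

8.69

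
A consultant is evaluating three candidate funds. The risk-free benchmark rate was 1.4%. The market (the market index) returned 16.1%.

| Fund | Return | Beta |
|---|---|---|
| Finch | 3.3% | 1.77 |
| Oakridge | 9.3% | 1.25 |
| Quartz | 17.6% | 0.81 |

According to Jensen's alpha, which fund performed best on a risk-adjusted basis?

Finch: α = 3.3% − [1.4% + 1.77 × (16.1% − 1.4%)] = -24.119
Oakridge: α = 9.3% − [1.4% + 1.25 × (16.1% − 1.4%)] = -10.475
Quartz: α = 17.6% − [1.4% + 0.81 × (16.1% − 1.4%)] = 4.293
Highest: Quartz (4.293).

Quartz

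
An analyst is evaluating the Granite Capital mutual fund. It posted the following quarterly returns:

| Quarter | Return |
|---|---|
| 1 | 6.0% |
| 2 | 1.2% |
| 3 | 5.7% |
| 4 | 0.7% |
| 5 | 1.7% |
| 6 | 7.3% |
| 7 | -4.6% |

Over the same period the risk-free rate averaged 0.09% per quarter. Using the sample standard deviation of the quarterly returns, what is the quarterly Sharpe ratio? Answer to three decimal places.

r̄ = (6 + 1.2 + 5.7 + 0.7 + 1.7 + 7.3 − 4.6) / 7 = 2.5714%
Σ(r − r̄)² = (6 − 2.5714)² + (1.2 − 2.5714)² + (5.7 − 2.5714)² + … = 101.4743
σ = √[101.4743 / 6] = 4.1125%
Sharpe = (r̄ − rf) / σ = (2.5714 − 0.09) / 4.1125 = 2.4814 / 4.1125 = 0.6034

0.603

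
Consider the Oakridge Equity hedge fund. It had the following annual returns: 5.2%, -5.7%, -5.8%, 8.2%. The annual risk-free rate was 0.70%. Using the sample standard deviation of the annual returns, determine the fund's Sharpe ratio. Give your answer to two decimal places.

-0.03

r̄ = (5.2 − 5.7 − 5.8 + 8.2) / 4 = 0.4750%
Σ(r − r̄)² = 159.5075; sample σ = √(159.5075/3) = 7.2917%
Sharpe = (r̄ − rf) / σ = (0.4750 − 0.7) / 7.2917 = -0.2250 / 7.2917 = -0.0309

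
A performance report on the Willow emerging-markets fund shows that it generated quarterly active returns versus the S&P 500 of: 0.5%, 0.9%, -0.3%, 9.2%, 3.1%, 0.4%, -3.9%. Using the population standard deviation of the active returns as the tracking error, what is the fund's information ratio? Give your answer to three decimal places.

r̄ = (0.5 + 0.9 − 0.3 + 9.2 + 3.1 + 0.4 − 3.9) / 7 = 1.4143%
Σ(r − r̄)² = 96.7686; population σ = √(96.7686/7) = 3.7181%
IR = r̄ / tracking error = 1.4143 / 3.7181 = 0.3804

0.380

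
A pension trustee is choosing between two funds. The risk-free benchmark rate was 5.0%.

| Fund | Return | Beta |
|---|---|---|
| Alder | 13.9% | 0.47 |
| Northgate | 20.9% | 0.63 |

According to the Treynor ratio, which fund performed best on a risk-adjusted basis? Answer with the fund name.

Northgate

Alder: Treynor = (13.9% − 5.0%) / 0.47 = 18.936
Northgate: Treynor = (20.9% − 5.0%) / 0.63 = 25.238
Highest: Northgate (25.238).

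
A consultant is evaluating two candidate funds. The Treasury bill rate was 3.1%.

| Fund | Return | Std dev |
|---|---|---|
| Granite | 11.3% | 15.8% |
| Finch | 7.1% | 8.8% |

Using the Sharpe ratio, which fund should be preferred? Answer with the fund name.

Granite

Granite: Sharpe ratio = (11.3% − 3.1%) / 15.8% = 0.519
Finch: Sharpe ratio = (7.1% − 3.1%) / 8.8% = 0.455
Highest: Granite (0.519).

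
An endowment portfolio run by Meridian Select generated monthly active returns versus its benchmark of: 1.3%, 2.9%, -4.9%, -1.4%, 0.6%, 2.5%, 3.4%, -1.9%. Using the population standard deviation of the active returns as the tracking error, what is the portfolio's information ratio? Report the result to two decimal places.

r̄ = (1.3 + 2.9 − 4.9 − 1.4 + 0.6 + 2.5 + 3.4 − 1.9) / 8 = 2.50 / 8 = 0.3125%
Σ(r − r̄)² = (1.3 − 0.3125)² + (2.9 − 0.3125)² + (-4.9 − 0.3125)² + … = 57.0688
σ = √[57.0688 / 8] = 2.6709%
IR = r̄ / tracking error = 0.3125 / 2.6709 = 0.1170

0.12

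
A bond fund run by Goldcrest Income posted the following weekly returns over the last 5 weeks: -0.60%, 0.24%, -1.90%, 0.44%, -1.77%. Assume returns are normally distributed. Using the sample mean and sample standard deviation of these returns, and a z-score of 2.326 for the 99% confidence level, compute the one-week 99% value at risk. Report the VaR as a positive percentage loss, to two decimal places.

3.26

r̄ = (-0.6 + 0.24 − 1.9 + 0.44 − 1.77) / 5 = -3.590 / 5 = -0.7180%
Σ(r − r̄)² = (-0.6 − (-0.7180))² + (0.24 − (-0.7180))² + (-1.9 − (-0.7180))² + … = 4.7765
σ = √[4.7765 / 4] = 1.0928%
VaR = −(r̄ − z·σ) = −(-0.7180 − 2.326 × 1.0928) = −(-3.2599) = 3.2599%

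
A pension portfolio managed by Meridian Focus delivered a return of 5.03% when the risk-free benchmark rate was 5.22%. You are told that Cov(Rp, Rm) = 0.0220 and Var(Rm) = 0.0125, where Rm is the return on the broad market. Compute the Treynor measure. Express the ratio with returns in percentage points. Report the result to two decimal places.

-0.11

β = Cov / Var = 0.0220 / 0.0125 = 1.7600
Treynor = (Rp − Rf) / β = (5.03% − 5.22%) / 1.7600 = -0.19 / 1.7600 = -0.1080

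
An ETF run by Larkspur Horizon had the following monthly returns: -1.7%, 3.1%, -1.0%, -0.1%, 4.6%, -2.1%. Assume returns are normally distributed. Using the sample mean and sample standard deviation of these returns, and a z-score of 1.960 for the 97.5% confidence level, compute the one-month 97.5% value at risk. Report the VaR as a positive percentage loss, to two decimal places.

4.92

r̄ = (-1.7 + 3.1 − 1 − 0.1 + 4.6 − 2.1) / 6 = 0.4667%
Sample σ = √[Σ(r − r̄)² / 5] = √[37.7733 / 5] = √7.5547 = 2.7486%
VaR = −(r̄ − z·σ) = −(0.4667 − 1.960 × 2.7486) = −(-4.9206) = 4.9206%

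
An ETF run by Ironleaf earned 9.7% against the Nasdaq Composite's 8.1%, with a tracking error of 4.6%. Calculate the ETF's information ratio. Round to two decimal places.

IR = (Rp − Rb) / TE = (9.7% − 8.1%) / 4.6% = 1.60% / 4.6% = 0.3478

0.35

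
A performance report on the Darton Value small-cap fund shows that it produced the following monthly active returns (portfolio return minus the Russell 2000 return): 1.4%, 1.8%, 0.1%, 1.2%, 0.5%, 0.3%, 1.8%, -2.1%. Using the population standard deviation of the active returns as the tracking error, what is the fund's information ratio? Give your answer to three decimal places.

0.521

μ = (1.4 + 1.8 + 0.1 + 1.2 + 0.5 + 0.3 + 1.8 − 2.1) / 8 = 0.6250%
Population std dev = √[11.5150 / 8] = 1.1997%
IR = μ / tracking error = 0.6250 / 1.1997 = 0.5210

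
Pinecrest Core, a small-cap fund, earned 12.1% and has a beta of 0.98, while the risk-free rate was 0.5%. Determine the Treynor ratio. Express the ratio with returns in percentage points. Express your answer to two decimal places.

Treynor = (Rp − Rf) / β = (12.1% − 0.5%) / 0.98 = 11.60 / 0.98 = 11.8367

11.84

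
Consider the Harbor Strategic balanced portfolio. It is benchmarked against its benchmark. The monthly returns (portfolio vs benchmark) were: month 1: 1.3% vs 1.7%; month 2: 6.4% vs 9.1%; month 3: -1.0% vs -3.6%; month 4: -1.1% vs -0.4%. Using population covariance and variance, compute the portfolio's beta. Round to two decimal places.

0.63

r̄p = 1.4000%,  r̄m = 1.7000%
Cov = Σ(rp − r̄p)(rm − r̄m) / 4 = 13.7425
Var(rm) = Σ(rm − r̄m)² / 4 = 21.8150
β = Cov / Var = 13.7425 / 21.8150 = 0.6300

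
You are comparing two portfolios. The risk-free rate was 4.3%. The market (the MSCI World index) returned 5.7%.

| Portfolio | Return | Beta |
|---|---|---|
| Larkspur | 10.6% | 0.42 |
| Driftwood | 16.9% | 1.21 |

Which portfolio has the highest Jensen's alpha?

Larkspur: α = 10.6% − [4.3% + 0.42 × (5.7% − 4.3%)] = 5.712
Driftwood: α = 16.9% − [4.3% + 1.21 × (5.7% − 4.3%)] = 10.906
Highest: Driftwood (10.906).

Driftwood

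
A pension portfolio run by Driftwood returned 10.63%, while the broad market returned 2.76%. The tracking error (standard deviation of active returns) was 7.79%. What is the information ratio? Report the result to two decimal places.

IR = (Rp − Rb) / TE = (10.63% − 2.76%) / 7.79% = 7.87% / 7.79% = 1.0103

1.01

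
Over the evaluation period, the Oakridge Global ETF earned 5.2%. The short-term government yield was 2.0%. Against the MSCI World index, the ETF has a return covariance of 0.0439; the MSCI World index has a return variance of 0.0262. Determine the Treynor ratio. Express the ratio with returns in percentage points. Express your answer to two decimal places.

1.91

β = Cov / Var = 0.0439 / 0.0262 = 1.6756
Treynor = (Rp − Rf) / β = (5.2% − 2.0%) / 1.6756 = 3.20 / 1.6756 = 1.9098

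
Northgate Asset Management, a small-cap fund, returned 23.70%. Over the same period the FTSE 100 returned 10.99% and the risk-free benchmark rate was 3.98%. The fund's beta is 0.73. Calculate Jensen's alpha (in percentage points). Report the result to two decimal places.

14.60

CAPM expected return = Rf + β(Rm − Rf) = 3.98% + 0.73 × (10.99% − 3.98%) = 3.98 + 0.73 × 7.01 = 9.0973%
Jensen's α = Rp − E[R] = 23.70% − 9.0973% = 14.6027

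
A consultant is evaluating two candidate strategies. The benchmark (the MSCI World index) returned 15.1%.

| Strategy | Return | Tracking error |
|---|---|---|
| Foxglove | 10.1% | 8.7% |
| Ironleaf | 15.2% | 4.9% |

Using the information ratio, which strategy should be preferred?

Foxglove: IR = (10.1% − 15.1%) / 8.7% = -0.575
Ironleaf: IR = (15.2% − 15.1%) / 4.9% = 0.020
Highest: Ironleaf (0.020).

Ironleaf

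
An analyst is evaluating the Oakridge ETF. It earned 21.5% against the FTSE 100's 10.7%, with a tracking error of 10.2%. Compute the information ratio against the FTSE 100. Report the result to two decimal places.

1.06

IR = (Rp − Rb) / TE = (21.5% − 10.7%) / 10.2% = 10.80% / 10.2% = 1.0588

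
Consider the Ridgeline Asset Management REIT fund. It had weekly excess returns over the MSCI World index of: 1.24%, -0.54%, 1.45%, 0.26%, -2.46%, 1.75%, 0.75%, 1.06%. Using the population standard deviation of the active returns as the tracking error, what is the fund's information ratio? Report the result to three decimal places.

0.341

Mean return r̄ = 3.510 / 8 = 0.4388%
Σ(r − r̄)² = 13.2595; population σ = √(13.2595/8) = 1.2874%
IR = r̄ / tracking error = 0.4388 / 1.2874 = 0.3408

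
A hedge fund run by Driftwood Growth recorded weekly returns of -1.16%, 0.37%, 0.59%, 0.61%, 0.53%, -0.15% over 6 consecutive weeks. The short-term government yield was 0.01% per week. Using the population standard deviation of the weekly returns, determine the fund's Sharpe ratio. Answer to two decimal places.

r̄ = (-1.16 + 0.37 + 0.59 + 0.61 + 0.53 − 0.15) / 6 = 0.1317%
Σ(r − r̄)² = (-1.16 − 0.1317)² + (0.37 − 0.1317)² + (0.59 − 0.1317)² + … = 2.4021
population σ = √(2.4021 / 6) = √0.4004 = 0.6328%
Sharpe = (r̄ − rf) / σ = (0.1317 − 0.01) / 0.6328 = 0.1217 / 0.6328 = 0.1923

0.19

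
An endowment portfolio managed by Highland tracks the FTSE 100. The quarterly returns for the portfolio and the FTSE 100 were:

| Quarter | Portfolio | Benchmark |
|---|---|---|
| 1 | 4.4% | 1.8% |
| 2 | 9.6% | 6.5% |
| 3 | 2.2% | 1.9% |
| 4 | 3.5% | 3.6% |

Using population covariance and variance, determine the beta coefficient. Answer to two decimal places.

r̄p = 4.9250%,  r̄m = 3.4500%
Cov = Σ(rp − r̄p)(rm − r̄m) / 4 = 4.7838
Var(rm) = Σ(rm − r̄m)² / 4 = 3.6125
β = Cov / Var = 4.7838 / 3.6125 = 1.3242

1.32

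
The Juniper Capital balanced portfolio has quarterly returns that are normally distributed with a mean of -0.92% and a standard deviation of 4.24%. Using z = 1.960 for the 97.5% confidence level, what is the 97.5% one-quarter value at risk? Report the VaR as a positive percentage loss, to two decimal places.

9.23

VaR (as % loss) = −(μ − z·σ) = −(-0.92% − 1.960 × 4.24%) = −(-9.2304%) = 9.2304%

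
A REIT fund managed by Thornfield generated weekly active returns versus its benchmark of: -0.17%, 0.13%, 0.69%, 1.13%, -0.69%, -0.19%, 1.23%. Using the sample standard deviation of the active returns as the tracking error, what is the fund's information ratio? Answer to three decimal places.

r̄ = (-0.17 + 0.13 + 0.69 + 1.13 − 0.69 − 0.19 + 1.23) / 7 = 0.3043%
Σ(r − r̄)² = 3.1758; sample σ = √(3.1758/6) = 0.7275%
IR = r̄ / tracking error = 0.3043 / 0.7275 = 0.4183

0.418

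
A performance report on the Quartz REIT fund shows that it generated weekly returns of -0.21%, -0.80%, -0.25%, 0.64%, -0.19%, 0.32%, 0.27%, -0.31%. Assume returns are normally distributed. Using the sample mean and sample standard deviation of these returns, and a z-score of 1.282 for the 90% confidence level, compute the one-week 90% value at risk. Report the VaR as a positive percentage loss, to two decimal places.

0.65

r̄ = (-0.21 − 0.8 − 0.25 + 0.64 − 0.19 + 0.32 + 0.27 − 0.31) / 8 = -0.0663%
Σ(r − r̄)² = (-0.21 − (-0.0663))² + (-0.8 − (-0.0663))² + (-0.25 − (-0.0663))² + … = 1.4286
sample σ = √(1.4286 / 7) = √0.2041 = 0.4518%
VaR = −(r̄ − z·σ) = −(-0.0663 − 1.282 × 0.4518) = −(-0.6455) = 0.6455%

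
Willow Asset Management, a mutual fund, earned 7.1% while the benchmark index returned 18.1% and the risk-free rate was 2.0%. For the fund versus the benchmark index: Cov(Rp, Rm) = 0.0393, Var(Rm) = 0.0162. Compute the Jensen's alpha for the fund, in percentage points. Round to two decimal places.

β = Cov / Var = 0.0393 / 0.0162 = 2.4259
E[R] = Rf + β(Rm − Rf) = 2.0% + 2.4259 × (18.1% − 2.0%) = 41.0570%
α = Rp − E[R] = 7.1% − 41.0570% = -33.9570

-33.96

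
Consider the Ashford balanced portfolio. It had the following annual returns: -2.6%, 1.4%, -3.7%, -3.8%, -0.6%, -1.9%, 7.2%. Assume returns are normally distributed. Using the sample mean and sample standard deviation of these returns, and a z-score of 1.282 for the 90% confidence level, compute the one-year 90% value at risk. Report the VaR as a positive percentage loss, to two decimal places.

5.55

μ = (-2.6 + 1.4 − 3.7 − 3.8 − 0.6 − 1.9 + 7.2) / 7 = -4.00 / 7 = -0.5714%
Sample std dev = √[90.3743 / 6] = 3.8810%
VaR = −(μ − z·σ) = −(-0.5714 − 1.282 × 3.8810) = −(-5.5468) = 5.5468%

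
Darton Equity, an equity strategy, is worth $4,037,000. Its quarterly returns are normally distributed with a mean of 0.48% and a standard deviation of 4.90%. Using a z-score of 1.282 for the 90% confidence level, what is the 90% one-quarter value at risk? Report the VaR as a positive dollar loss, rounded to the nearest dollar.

Return at the 90% tail: μ − z·σ = 0.48% − 1.282 × 4.90% = 0.48 − 6.2818 = -5.8018%
VaR = −(-5.8018%) × $4,037,000 = 5.8018% × $4,037,000 = $234,219

$234,219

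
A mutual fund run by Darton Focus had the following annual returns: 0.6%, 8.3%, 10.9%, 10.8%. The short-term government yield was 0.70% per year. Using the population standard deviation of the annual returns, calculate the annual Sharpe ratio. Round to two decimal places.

1.65

r̄ = (0.6 + 8.3 + 10.9 + 10.8) / 4 = 7.6500%
Σ(r − r̄)² = 70.6100; population σ = √(70.6100/4) = 4.2015%
Sharpe = (r̄ − rf) / σ = (7.6500 − 0.7) / 4.2015 = 6.9500 / 4.2015 = 1.6542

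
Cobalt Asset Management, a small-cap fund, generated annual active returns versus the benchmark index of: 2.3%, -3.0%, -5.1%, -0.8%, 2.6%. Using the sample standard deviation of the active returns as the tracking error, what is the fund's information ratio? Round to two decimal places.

-0.24

r̄ = (2.3 − 3 − 5.1 − 0.8 + 2.6) / 5 = -0.8000%
Sample std dev = √[44.5000 / 4] = 3.3354%
IR = r̄ / tracking error = -0.8000 / 3.3354 = -0.2399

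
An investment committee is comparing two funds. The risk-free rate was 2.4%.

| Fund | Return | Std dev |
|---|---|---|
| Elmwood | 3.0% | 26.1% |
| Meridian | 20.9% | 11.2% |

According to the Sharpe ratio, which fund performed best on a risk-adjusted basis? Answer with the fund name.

Meridian

Elmwood: Sharpe ratio = (3.0% − 2.4%) / 26.1% = 0.023
Meridian: Sharpe ratio = (20.9% − 2.4%) / 11.2% = 1.652
Highest: Meridian (1.652).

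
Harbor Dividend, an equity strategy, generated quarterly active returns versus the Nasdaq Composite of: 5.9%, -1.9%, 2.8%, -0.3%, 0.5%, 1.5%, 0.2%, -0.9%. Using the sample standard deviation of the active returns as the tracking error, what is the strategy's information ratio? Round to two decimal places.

μ = (5.9 − 1.9 + 2.8 − 0.3 + 0.5 + 1.5 + 0.2 − 0.9) / 8 = 0.9750%
Σ(r − μ)² = (5.9 − 0.9750)² + (-1.9 − 0.9750)² + (2.8 − 0.9750)² + … = 42.0950
σ = √[42.0950 / 7] = 2.4523%
IR = μ / tracking error = 0.9750 / 2.4523 = 0.3976

0.40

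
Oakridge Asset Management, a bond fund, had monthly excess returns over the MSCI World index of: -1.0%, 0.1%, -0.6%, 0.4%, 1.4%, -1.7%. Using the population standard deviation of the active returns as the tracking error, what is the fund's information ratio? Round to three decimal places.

-0.232

r̄ = (-1 + 0.1 − 0.6 + 0.4 + 1.4 − 1.7) / 6 = -0.2333%
Σ(r − r̄)² = 6.0533; population σ = √(6.0533/6) = 1.0044%
IR = r̄ / tracking error = -0.2333 / 1.0044 = -0.2323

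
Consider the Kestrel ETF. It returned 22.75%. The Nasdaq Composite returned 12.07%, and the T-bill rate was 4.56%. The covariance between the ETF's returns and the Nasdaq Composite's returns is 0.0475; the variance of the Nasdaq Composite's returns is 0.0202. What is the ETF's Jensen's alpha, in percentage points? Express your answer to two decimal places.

0.53

β = Cov / Var = 0.0475 / 0.0202 = 2.3515
E[R] = Rf + β(Rm − Rf) = 4.56% + 2.3515 × (12.07% − 4.56%) = 22.2198%
α = Rp − E[R] = 22.75% − 22.2198% = 0.5302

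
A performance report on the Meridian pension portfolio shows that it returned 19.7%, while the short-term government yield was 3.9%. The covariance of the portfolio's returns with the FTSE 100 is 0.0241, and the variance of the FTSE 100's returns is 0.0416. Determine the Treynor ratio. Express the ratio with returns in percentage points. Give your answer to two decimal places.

27.27

β = Cov / Var = 0.0241 / 0.0416 = 0.5793
Treynor = (Rp − Rf) / β = (19.7% − 3.9%) / 0.5793 = 15.80 / 0.5793 = 27.2743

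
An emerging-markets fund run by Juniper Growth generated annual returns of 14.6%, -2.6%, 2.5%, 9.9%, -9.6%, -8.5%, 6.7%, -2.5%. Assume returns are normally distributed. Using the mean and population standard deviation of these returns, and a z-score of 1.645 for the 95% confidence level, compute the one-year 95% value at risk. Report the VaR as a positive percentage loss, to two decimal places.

12.03

Mean return μ = 10.50 / 8 = 1.3125%
Σ(r − μ)² = (14.6 − 1.3125)² + (-2.6 − 1.3125)² + (2.5 − 1.3125)² + … = 525.9488
population σ = √(525.9488 / 8) = √65.7436 = 8.1082%
VaR = −(μ − z·σ) = −(1.3125 − 1.645 × 8.1082) = −(-12.0255) = 12.0255%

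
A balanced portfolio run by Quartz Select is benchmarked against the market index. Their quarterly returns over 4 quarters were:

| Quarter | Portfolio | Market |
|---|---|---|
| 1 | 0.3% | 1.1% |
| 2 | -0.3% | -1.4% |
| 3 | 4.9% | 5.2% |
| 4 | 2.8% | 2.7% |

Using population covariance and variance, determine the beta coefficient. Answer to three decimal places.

r̄p = 1.9250%,  r̄m = 1.9000%
Cov = Σ(rp − r̄p)(rm − r̄m) / 4 = 4.7900
Var(rm) = Σ(rm − r̄m)² / 4 = 5.7650
β = Cov / Var = 4.7900 / 5.7650 = 0.8309

0.831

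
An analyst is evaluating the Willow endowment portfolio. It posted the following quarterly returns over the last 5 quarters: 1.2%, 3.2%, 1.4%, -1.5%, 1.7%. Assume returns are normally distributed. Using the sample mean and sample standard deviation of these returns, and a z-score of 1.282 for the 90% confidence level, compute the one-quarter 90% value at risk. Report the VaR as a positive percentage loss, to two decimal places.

r̄ = (1.2 + 3.2 + 1.4 − 1.5 + 1.7) / 5 = 1.2000%
Σ(r − r̄)² = 11.5800; sample σ = √(11.5800/4) = 1.7015%
VaR = −(r̄ − z·σ) = −(1.2000 − 1.282 × 1.7015) = −(-0.9813) = 0.9813%

0.98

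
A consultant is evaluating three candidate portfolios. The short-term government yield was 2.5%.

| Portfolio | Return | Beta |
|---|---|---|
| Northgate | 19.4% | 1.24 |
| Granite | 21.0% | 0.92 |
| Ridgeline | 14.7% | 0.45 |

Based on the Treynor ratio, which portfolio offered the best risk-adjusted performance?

Ridgeline

Northgate: Treynor = (19.4% − 2.5%) / 1.24 = 13.629
Granite: Treynor = (21.0% − 2.5%) / 0.92 = 20.109
Ridgeline: Treynor = (14.7% − 2.5%) / 0.45 = 27.111
Highest: Ridgeline (27.111).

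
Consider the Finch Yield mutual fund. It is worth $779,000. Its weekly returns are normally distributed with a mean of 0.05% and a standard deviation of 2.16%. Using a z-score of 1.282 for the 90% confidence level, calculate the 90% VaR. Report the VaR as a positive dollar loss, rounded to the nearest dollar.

Return at the 90% tail: μ − z·σ = 0.05% − 1.282 × 2.16% = 0.05 − 2.76912 = -2.71912%
VaR = −(-2.71912%) × $779,000 = 2.71912% × $779,000 = $21,182

$21,182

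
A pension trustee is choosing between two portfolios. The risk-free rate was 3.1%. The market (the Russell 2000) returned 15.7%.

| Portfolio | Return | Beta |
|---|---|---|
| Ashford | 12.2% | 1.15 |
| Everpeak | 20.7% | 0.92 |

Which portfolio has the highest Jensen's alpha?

Everpeak

Ashford: α = 12.2% − [3.1% + 1.15 × (15.7% − 3.1%)] = -5.390
Everpeak: α = 20.7% − [3.1% + 0.92 × (15.7% − 3.1%)] = 6.008
Highest: Everpeak (6.008).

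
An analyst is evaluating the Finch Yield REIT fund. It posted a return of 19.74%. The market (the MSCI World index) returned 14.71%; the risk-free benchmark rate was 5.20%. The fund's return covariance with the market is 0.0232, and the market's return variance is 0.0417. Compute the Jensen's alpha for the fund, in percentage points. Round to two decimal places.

β = Cov / Var = 0.0232 / 0.0417 = 0.5564
E[R] = Rf + β(Rm − Rf) = 5.20% + 0.5564 × (14.71% − 5.20%) = 10.4914%
α = Rp − E[R] = 19.74% − 10.4914% = 9.2486

9.25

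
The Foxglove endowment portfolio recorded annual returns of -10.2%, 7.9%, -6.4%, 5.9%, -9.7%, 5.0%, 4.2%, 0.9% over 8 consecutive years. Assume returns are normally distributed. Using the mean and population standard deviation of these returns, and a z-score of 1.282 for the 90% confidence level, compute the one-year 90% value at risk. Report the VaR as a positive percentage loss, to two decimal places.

9.12

r̄ = (-10.2 + 7.9 − 6.4 + 5.9 − 9.7 + 5 + 4.2 + 0.9) / 8 = -0.3000%
Σ(r − r̄)² = (-10.2 − (-0.3000))² + (7.9 − (-0.3000))² + … = 379.0400
σ = √[379.0400 / 8] = 6.8833%
VaR = −(r̄ − z·σ) = −(-0.3000 − 1.282 × 6.8833) = −(-9.1244) = 9.1244%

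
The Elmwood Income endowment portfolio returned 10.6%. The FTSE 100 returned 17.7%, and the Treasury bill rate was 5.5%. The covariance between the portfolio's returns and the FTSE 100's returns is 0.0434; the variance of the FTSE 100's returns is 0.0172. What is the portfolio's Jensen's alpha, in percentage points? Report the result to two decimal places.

β = Cov / Var = 0.0434 / 0.0172 = 2.5233
E[R] = Rf + β(Rm − Rf) = 5.5% + 2.5233 × (17.7% − 5.5%) = 36.2843%
α = Rp − E[R] = 10.6% − 36.2843% = -25.6843

-25.68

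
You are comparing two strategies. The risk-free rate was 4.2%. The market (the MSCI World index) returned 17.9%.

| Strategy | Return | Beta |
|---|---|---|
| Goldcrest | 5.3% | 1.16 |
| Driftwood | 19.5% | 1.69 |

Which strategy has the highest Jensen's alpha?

Goldcrest: α = 5.3% − [4.2% + 1.16 × (17.9% − 4.2%)] = -14.792
Driftwood: α = 19.5% − [4.2% + 1.69 × (17.9% − 4.2%)] = -7.853
Highest: Driftwood (-7.853).

Driftwood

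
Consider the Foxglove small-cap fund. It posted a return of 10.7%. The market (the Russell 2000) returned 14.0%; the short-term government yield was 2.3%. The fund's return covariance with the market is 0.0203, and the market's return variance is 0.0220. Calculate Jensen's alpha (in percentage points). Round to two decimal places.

-2.40

β = Cov / Var = 0.0203 / 0.0220 = 0.9227
E[R] = Rf + β(Rm − Rf) = 2.3% + 0.9227 × (14.0% − 2.3%) = 13.0956%
α = Rp − E[R] = 10.7% − 13.0956% = -2.3956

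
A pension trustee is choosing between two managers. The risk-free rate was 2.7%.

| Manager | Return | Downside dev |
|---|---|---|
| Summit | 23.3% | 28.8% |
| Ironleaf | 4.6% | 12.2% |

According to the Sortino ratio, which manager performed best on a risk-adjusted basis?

Summit: Sortino ratio = (23.3% − 2.7%) / 28.8% = 0.715
Ironleaf: Sortino ratio = (4.6% − 2.7%) / 12.2% = 0.156
Highest: Summit (0.715).

Summit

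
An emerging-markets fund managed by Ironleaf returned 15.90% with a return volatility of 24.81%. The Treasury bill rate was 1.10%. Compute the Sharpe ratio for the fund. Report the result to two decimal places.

0.60

Sharpe = (Rp − Rf) / σp = (15.90% − 1.10%) / 24.81% = 14.80% / 24.81% = 0.5965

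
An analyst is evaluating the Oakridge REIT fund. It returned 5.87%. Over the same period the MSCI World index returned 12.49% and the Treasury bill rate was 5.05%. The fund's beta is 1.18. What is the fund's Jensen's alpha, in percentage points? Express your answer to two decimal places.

CAPM expected return = Rf + β(Rm − Rf) = 5.05% + 1.18 × (12.49% − 5.05%) = 5.05 + 1.18 × 7.44 = 13.8292%
Jensen's α = Rp − E[R] = 5.87% − 13.8292% = -7.9592

-7.96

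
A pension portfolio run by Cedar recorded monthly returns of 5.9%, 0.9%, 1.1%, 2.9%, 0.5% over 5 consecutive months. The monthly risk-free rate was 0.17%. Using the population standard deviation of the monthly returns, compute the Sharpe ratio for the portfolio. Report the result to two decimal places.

r̄ = (5.9 + 0.9 + 1.1 + 2.9 + 0.5) / 5 = 11.30 / 5 = 2.2600%
Σ(r − r̄)² = 19.9520; population σ = √(19.9520/5) = 1.9976%
Sharpe = (r̄ − rf) / σ = (2.2600 − 0.17) / 1.9976 = 2.0900 / 1.9976 = 1.0463

1.05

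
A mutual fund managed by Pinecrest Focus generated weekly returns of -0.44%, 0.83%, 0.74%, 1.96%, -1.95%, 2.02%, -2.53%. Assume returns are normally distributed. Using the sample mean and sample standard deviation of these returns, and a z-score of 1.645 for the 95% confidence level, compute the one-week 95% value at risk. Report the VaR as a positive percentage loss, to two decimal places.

Mean return r̄ = 0.630 / 7 = 0.0900%
Sample σ = √[Σ(r − r̄)² / 6] = √[19.4988 / 6] = √3.2498 = 1.8027%
VaR = −(r̄ − z·σ) = −(0.0900 − 1.645 × 1.8027) = −(-2.8754) = 2.8754%

2.88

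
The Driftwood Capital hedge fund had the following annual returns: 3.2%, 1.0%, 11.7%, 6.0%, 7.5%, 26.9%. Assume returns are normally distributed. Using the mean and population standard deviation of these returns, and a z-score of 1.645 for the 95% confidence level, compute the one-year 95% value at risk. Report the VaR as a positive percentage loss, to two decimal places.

4.63

μ = (3.2 + 1 + 11.7 + 6 + 7.5 + 26.9) / 6 = 56.30 / 6 = 9.3833%
Population std dev = √[435.7083 / 6] = 8.5216%
VaR = −(μ − z·σ) = −(9.3833 − 1.645 × 8.5216) = −(-4.6347) = 4.6347%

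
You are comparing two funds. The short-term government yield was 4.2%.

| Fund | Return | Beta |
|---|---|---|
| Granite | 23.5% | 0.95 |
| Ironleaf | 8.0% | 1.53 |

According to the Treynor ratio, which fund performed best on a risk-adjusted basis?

Granite: Treynor = (23.5% − 4.2%) / 0.95 = 20.316
Ironleaf: Treynor = (8.0% − 4.2%) / 1.53 = 2.484
Highest: Granite (20.316).

Granite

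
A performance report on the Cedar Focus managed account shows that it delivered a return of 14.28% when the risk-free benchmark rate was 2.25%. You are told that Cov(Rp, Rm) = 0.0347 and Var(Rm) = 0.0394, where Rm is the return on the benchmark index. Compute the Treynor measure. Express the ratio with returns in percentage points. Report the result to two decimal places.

13.66

β = Cov / Var = 0.0347 / 0.0394 = 0.8807
Treynor = (Rp − Rf) / β = (14.28% − 2.25%) / 0.8807 = 12.03 / 0.8807 = 13.6596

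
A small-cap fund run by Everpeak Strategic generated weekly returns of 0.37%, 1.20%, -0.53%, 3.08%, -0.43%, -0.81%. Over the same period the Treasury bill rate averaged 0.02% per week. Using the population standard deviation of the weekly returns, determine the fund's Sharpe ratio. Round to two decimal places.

0.34

r̄ = (0.37 + 1.2 − 0.53 + 3.08 − 0.43 − 0.81) / 6 = 2.880 / 6 = 0.4800%
Σ(r − r̄)² = (0.37 − 0.4800)² + (1.2 − 0.4800)² + … = 10.8028
population σ = √(10.8028 / 6) = √1.8005 = 1.3418%
Sharpe = (r̄ − rf) / σ = (0.4800 − 0.02) / 1.3418 = 0.4600 / 1.3418 = 0.3428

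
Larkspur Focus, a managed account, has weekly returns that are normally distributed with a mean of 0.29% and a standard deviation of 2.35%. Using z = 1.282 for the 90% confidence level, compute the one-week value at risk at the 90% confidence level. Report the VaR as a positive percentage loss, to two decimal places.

2.72

VaR (as % loss) = −(μ − z·σ) = −(0.29% − 1.282 × 2.35%) = −(-2.7227%) = 2.7227%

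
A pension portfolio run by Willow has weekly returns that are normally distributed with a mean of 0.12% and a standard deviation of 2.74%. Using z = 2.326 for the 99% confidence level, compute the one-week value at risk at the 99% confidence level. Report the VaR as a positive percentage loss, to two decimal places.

6.25

VaR (as % loss) = −(μ − z·σ) = −(0.12% − 2.326 × 2.74%) = −(-6.25324%) = 6.25324%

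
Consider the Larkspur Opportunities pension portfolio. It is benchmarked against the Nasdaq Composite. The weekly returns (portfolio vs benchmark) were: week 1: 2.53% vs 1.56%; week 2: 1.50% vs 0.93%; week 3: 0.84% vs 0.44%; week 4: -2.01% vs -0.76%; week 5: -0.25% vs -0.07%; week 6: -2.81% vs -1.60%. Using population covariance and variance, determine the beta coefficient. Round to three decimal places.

r̄p = -0.0333%,  r̄m = 0.0833%
Cov = Σ(rp − r̄p)(rm − r̄m) / 6 = 1.9615
Var(rm) = Σ(rm − r̄m)² / 6 = 1.0988
β = Cov / Var = 1.9615 / 1.0988 = 1.7851

1.785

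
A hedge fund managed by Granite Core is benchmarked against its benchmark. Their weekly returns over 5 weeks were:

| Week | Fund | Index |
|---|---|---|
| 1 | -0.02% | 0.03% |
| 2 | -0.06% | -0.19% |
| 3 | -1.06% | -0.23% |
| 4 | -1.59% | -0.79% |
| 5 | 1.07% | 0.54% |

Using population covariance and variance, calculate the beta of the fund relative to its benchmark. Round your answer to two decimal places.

r̄p = -0.3320%,  r̄m = -0.1280%
Cov = Σ(rp − r̄p)(rm − r̄m) / 5 = 0.3752
Var(rm) = Σ(rm − r̄m)² / 5 = 0.1847
β = Cov / Var = 0.3752 / 0.1847 = 2.0314

2.03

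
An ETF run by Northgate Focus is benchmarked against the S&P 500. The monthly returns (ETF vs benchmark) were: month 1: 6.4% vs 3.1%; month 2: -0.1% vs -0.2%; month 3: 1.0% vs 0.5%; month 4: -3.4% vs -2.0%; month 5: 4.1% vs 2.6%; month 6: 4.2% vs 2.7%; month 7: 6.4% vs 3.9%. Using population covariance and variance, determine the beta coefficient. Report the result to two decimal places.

r̄p = 2.6571%,  r̄m = 1.5143%
Cov = Σ(rp − r̄p)(rm − r̄m) / 7 = 6.5649
Var(rm) = Σ(rm − r̄m)² / 7 = 3.8727
β = Cov / Var = 6.5649 / 3.8727 = 1.6952

1.70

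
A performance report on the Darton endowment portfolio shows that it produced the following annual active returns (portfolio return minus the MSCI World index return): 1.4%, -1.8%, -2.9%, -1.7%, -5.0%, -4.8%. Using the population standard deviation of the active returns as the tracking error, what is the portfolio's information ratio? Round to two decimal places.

Mean return r̄ = -14.80 / 6 = -2.4667%
Population std dev = √[28.0333 / 6] = 2.1615%
IR = r̄ / tracking error = -2.4667 / 2.1615 = -1.1412

-1.14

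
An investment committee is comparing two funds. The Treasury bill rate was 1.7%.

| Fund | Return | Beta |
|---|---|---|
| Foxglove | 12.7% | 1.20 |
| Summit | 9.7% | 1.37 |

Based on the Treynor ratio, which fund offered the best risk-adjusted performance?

Foxglove: Treynor = (12.7% − 1.7%) / 1.20 = 9.167
Summit: Treynor = (9.7% − 1.7%) / 1.37 = 5.839
Highest: Foxglove (9.167).

Foxglove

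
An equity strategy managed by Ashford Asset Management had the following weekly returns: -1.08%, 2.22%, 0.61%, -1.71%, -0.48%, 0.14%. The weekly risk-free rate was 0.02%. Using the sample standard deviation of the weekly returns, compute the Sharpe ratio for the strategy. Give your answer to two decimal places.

-0.05

r̄ = (-1.08 + 2.22 + 0.61 − 1.71 − 0.48 + 0.14) / 6 = -0.300 / 6 = -0.0500%
Sample std dev = √[9.6260 / 5] = 1.3875%
Sharpe = (r̄ − rf) / σ = (-0.0500 − 0.02) / 1.3875 = -0.0700 / 1.3875 = -0.0505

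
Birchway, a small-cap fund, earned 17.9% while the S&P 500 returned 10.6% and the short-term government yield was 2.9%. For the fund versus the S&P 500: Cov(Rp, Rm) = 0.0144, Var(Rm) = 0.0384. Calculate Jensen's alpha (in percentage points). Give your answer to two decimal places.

β = Cov / Var = 0.0144 / 0.0384 = 0.3750
E[R] = Rf + β(Rm − Rf) = 2.9% + 0.3750 × (10.6% − 2.9%) = 5.7875%
α = Rp − E[R] = 17.9% − 5.7875% = 12.1125

12.11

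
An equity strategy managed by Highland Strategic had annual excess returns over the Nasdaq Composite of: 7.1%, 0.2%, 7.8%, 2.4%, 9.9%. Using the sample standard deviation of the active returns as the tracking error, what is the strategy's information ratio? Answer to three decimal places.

Mean return r̄ = 27.40 / 5 = 5.4800%
Σ(r − r̄)² = 64.9080; sample σ = √(64.9080/4) = 4.0283%
IR = r̄ / tracking error = 5.4800 / 4.0283 = 1.3604

1.360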